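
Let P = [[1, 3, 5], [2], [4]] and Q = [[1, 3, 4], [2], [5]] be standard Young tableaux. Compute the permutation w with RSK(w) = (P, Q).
4 2 3 5 1

Reverse RSK: for i = n, n-1, ..., 1, locate i in Q, remove the corresponding corner cell from P, and reverse-bump its entry up through P; the value ejected from row 1 is w(i).

So w = 4 2 3 5 1.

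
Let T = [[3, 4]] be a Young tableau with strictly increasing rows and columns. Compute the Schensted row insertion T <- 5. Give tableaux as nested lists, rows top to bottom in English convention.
[[3, 4, 5]]

5 is larger than every entry of row 1, so it is appended to row 1. The new tableau is [[3, 4, 5]].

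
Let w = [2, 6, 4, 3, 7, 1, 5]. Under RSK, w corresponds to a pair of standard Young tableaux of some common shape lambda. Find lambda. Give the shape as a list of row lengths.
Row-insert each entry into an empty tableau.

After inserting 2: P = [[2]].
After inserting 6: P = [[2, 6]].
After inserting 4: P = [[2, 4], [6]].
After inserting 3: P = [[2, 3], [4], [6]].
After inserting 7: P = [[2, 3, 7], [4], [6]].
After inserting 1: P = [[1, 3, 7], [2], [4], [6]].
After inserting 5: P = [[1, 3, 5], [2, 7], [4], [6]].

The final insertion tableau P = [[1, 3, 5], [2, 7], [4], [6]] has shape [3, 2, 1, 1].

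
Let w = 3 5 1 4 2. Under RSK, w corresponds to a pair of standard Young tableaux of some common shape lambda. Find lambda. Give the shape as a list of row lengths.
Row-insert each entry into an empty tableau.

After inserting 3: P = [[3]].
After inserting 5: P = [[3, 5]].
After inserting 1: P = [[1, 5], [3]].
After inserting 4: P = [[1, 4], [3, 5]].
After inserting 2: P = [[1, 2], [3, 4], [5]].

The final insertion tableau P = [[1, 2], [3, 4], [5]] has shape [2, 2, 1].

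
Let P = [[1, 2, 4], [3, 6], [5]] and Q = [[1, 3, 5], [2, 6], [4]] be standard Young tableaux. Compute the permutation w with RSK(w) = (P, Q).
Reverse the RSK construction: for i from n down to 1, find the cell of Q containing i, remove the entry at that cell from P, and reverse-bump it up through P; the value ejected from row 1 is w(i).

Step i=6: Q has 6 at row 2, column 2; remove 6 from row 2 of P and reverse-bump: 6 enters row 1 and ejects 4. So w(6) = 4. P is now [[1, 2, 6], [3], [5]].
Step i=5: Q has 5 at row 1, column 3; remove that cell from P, ejecting 6. So w(5) = 6. P is now [[1, 2], [3], [5]].
Step i=4: Q has 4 at row 3, column 1; remove 5 from row 3 of P and reverse-bump: 5 enters row 2 and ejects 3; 3 enters row 1 and ejects 2. So w(4) = 2. P is now [[1, 3], [5]].
Step i=3: Q has 3 at row 1, column 2; remove that cell from P, ejecting 3. So w(3) = 3. P is now [[1], [5]].
Step i=2: Q has 2 at row 2, column 1; remove 5 from row 2 of P and reverse-bump: 5 enters row 1 and ejects 1. So w(2) = 1. P is now [[5]].
Step i=1: Q has 1 at row 1, column 1; remove that cell from P, ejecting 5. So w(1) = 5. P is now [].

So w = 5 1 3 2 6 4.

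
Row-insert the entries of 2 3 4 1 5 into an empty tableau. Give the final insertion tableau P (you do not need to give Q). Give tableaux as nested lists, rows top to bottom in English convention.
Insert 2: appended to row 1. P = [[2]].
Insert 3: appended to row 1. P = [[2, 3]].
Insert 4: appended to row 1. P = [[2, 3, 4]].
Insert 1: 1 bumps 2 from row 1; 2 starts row 2. P = [[1, 3, 4], [2]].
Insert 5: appended to row 1. P = [[1, 3, 4, 5], [2]].

So P = [[1, 3, 4, 5], [2]].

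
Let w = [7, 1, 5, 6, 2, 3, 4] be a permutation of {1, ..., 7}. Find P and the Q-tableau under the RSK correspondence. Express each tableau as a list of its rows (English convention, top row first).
P = [[1, 2, 3, 4], [5, 6], [7]], Q = [[1, 3, 4, 7], [2, 6], [5]]

Insert each entry of the permutation into P by Schensted row insertion, recording in Q the position of each new cell.

After inserting 7: P = [[7]].
After inserting 1: P = [[1], [7]].
After inserting 5: P = [[1, 5], [7]].
After inserting 6: P = [[1, 5, 6], [7]].
After inserting 2: P = [[1, 2, 6], [5], [7]].
After inserting 3: P = [[1, 2, 3], [5, 6], [7]].
After inserting 4: P = [[1, 2, 3, 4], [5, 6], [7]].

So P = [[1, 2, 3, 4], [5, 6], [7]], Q = [[1, 3, 4, 7], [2, 6], [5]].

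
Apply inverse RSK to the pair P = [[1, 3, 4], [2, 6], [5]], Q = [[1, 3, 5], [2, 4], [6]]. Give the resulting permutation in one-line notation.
5 2 6 3 4 1

Reverse RSK: for i = n, n-1, ..., 1, locate i in Q, remove the corresponding corner cell from P, and reverse-bump its entry up through P; the value ejected from row 1 is w(i).

So w = 5 2 6 3 4 1.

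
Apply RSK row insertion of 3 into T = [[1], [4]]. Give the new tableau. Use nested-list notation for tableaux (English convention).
[[1, 3], [4]]

3 is larger than every entry of row 1, so it is appended to row 1. The new tableau is [[1, 3], [4]].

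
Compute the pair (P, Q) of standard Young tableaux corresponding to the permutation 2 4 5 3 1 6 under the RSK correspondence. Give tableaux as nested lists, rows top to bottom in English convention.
P = [[1, 3, 5, 6], [2], [4]], Q = [[1, 2, 3, 6], [4], [5]]

Insert each entry of the permutation into P by Schensted row insertion, recording in Q the position of each new cell.

Insert 2: appended to row 1. P = [[2]], Q = [[1]].
Insert 4: appended to row 1. P = [[2, 4]], Q = [[1, 2]].
Insert 5: appended to row 1. P = [[2, 4, 5]], Q = [[1, 2, 3]].
Insert 3: 3 bumps 4 from row 1; 4 starts row 2. P = [[2, 3, 5], [4]], Q = [[1, 2, 3], [4]].
Insert 1: 1 bumps 2 from row 1; 2 bumps 4 from row 2; 4 starts row 3. P = [[1, 3, 5], [2], [4]], Q = [[1, 2, 3], [4], [5]].
Insert 6: appended to row 1. P = [[1, 3, 5, 6], [2], [4]], Q = [[1, 2, 3, 6], [4], [5]].

So P = [[1, 3, 5, 6], [2], [4]], Q = [[1, 2, 3, 6], [4], [5]].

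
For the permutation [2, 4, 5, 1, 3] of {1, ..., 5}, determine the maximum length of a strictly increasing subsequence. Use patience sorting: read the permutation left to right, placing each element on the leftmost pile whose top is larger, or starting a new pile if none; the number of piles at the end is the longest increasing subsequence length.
3

2: new pile. tops = [2]
4: new pile. tops = [2, 4]
5: new pile. tops = [2, 4, 5]
1: onto pile 1 (replacing 2). tops = [1, 4, 5]
3: onto pile 2 (replacing 4). tops = [1, 3, 5]

3 piles, so the longest increasing subsequence has length 3.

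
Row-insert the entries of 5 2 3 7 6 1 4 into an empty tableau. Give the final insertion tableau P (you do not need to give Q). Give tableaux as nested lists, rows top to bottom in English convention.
After inserting 5: P = [[5]].
After inserting 2: P = [[2], [5]].
After inserting 3: P = [[2, 3], [5]].
After inserting 7: P = [[2, 3, 7], [5]].
After inserting 6: P = [[2, 3, 6], [5, 7]].
After inserting 1: P = [[1, 3, 6], [2, 7], [5]].
After inserting 4: P = [[1, 3, 4], [2, 6], [5, 7]].

So P = [[1, 3, 4], [2, 6], [5, 7]].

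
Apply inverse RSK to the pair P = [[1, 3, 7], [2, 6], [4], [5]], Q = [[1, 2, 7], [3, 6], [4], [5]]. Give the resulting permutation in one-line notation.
5 6 4 2 1 3 7

Reverse the RSK construction: for i from n down to 1, find the cell of Q containing i, remove the entry at that cell from P, and reverse-bump it up through P; the value ejected from row 1 is w(i).

Step i=7: Q has 7 at row 1, column 3; remove that cell from P, ejecting 7. So w(7) = 7. P is now [[1, 3], [2, 6], [4], [5]].
Step i=6: Q has 6 at row 2, column 2; remove 6 from row 2 of P and reverse-bump: 6 enters row 1 and ejects 3. So w(6) = 3. P is now [[1, 6], [2], [4], [5]].
Step i=5: Q has 5 at row 4, column 1; remove 5 from row 4 of P and reverse-bump: 5 enters row 3 and ejects 4; 4 enters row 2 and ejects 2; 2 enters row 1 and ejects 1. So w(5) = 1. P is now [[2, 6], [4], [5]].
Step i=4: Q has 4 at row 3, column 1; remove 5 from row 3 of P and reverse-bump: 5 enters row 2 and ejects 4; 4 enters row 1 and ejects 2. So w(4) = 2. P is now [[4, 6], [5]].
Step i=3: Q has 3 at row 2, column 1; remove 5 from row 2 of P and reverse-bump: 5 enters row 1 and ejects 4. So w(3) = 4. P is now [[5, 6]].
Step i=2: Q has 2 at row 1, column 2; remove that cell from P, ejecting 6. So w(2) = 6. P is now [[5]].
Step i=1: Q has 1 at row 1, column 1; remove that cell from P, ejecting 5. So w(1) = 5. P is now [].

So w = 5 6 4 2 1 3 7.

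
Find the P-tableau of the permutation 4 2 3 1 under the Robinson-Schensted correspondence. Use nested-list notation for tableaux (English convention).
After inserting 4: P = [[4]].
After inserting 2: P = [[2], [4]].
After inserting 3: P = [[2, 3], [4]].
After inserting 1: P = [[1, 3], [2], [4]].

So P = [[1, 3], [2], [4]].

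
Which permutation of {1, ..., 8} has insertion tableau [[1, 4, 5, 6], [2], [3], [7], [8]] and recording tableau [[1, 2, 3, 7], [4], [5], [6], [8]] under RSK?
Reverse the RSK construction: for i from n down to 1, find the cell of Q containing i, remove the entry at that cell from P, and reverse-bump it up through P; the value ejected from row 1 is w(i).

Step i=8: Q has 8 at row 5, column 1; remove 8 from row 5 of P and reverse-bump: 8 enters row 4 and ejects 7; 7 enters row 3 and ejects 3; 3 enters row 2 and ejects 2; 2 enters row 1 and ejects 1. So w(8) = 1. P is now [[2, 4, 5, 6], [3], [7], [8]].
Step i=7: Q has 7 at row 1, column 4; remove that cell from P, ejecting 6. So w(7) = 6. P is now [[2, 4, 5], [3], [7], [8]].
Step i=6: Q has 6 at row 4, column 1; remove 8 from row 4 of P and reverse-bump: 8 enters row 3 and ejects 7; 7 enters row 2 and ejects 3; 3 enters row 1 and ejects 2. So w(6) = 2. P is now [[3, 4, 5], [7], [8]].
Step i=5: Q has 5 at row 3, column 1; remove 8 from row 3 of P and reverse-bump: 8 enters row 2 and ejects 7; 7 enters row 1 and ejects 5. So w(5) = 5. P is now [[3, 4, 7], [8]].
Step i=4: Q has 4 at row 2, column 1; remove 8 from row 2 of P and reverse-bump: 8 enters row 1 and ejects 7. So w(4) = 7. P is now [[3, 4, 8]].
Step i=3: Q has 3 at row 1, column 3; remove that cell from P, ejecting 8. So w(3) = 8. P is now [[3, 4]].
Step i=2: Q has 2 at row 1, column 2; remove that cell from P, ejecting 4. So w(2) = 4. P is now [[3]].
Step i=1: Q has 1 at row 1, column 1; remove that cell from P, ejecting 3. So w(1) = 3. P is now [].

So w = 3 4 8 7 5 2 6 1.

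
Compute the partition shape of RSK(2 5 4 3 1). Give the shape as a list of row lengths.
Row-insert each entry into an empty tableau.

After inserting 2: P = [[2]].
After inserting 5: P = [[2, 5]].
After inserting 4: P = [[2, 4], [5]].
After inserting 3: P = [[2, 3], [4], [5]].
After inserting 1: P = [[1, 3], [2], [4], [5]].

The final insertion tableau P = [[1, 3], [2], [4], [5]] has shape [2, 1, 1, 1].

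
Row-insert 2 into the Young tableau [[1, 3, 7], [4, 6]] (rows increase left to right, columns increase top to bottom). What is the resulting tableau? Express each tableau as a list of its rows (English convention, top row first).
In row 1, 2 replaces 3 (the leftmost entry greater than 2); 3 is bumped to row 2. In row 2, 3 replaces 4 (the leftmost entry greater than 3); 4 is bumped to row 3. 4 starts a new row 3. The new tableau is [[1, 2, 7], [3, 6], [4]].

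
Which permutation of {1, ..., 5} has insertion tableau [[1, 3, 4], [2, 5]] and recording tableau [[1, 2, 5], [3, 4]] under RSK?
Reverse the RSK construction: for i from n down to 1, find the cell of Q containing i, remove the entry at that cell from P, and reverse-bump it up through P; the value ejected from row 1 is w(i).

Step i=5: Q has 5 at row 1, column 3; remove that cell from P, ejecting 4. So w(5) = 4. P is now [[1, 3], [2, 5]].
Step i=4: Q has 4 at row 2, column 2; remove 5 from row 2 of P and reverse-bump: 5 enters row 1 and ejects 3. So w(4) = 3. P is now [[1, 5], [2]].
Step i=3: Q has 3 at row 2, column 1; remove 2 from row 2 of P and reverse-bump: 2 enters row 1 and ejects 1. So w(3) = 1. P is now [[2, 5]].
Step i=2: Q has 2 at row 1, column 2; remove that cell from P, ejecting 5. So w(2) = 5. P is now [[2]].
Step i=1: Q has 1 at row 1, column 1; remove that cell from P, ejecting 2. So w(1) = 2. P is now [].

So w = 2 5 1 3 4.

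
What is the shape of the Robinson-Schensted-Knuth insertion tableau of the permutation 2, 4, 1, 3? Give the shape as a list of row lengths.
Row-insert each entry into an empty tableau.

After inserting 2: P = [[2]].
After inserting 4: P = [[2, 4]].
After inserting 1: P = [[1, 4], [2]].
After inserting 3: P = [[1, 3], [2, 4]].

The final insertion tableau P = [[1, 3], [2, 4]] has shape [2, 2].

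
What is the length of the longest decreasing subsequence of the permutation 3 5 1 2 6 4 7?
2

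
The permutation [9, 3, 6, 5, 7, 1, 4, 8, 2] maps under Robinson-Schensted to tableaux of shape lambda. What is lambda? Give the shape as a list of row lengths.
Row-insert each entry into an empty tableau.

After inserting 9: P = [[9]].
After inserting 3: P = [[3], [9]].
After inserting 6: P = [[3, 6], [9]].
After inserting 5: P = [[3, 5], [6], [9]].
After inserting 7: P = [[3, 5, 7], [6], [9]].
After inserting 1: P = [[1, 5, 7], [3], [6], [9]].
After inserting 4: P = [[1, 4, 7], [3, 5], [6], [9]].
After inserting 8: P = [[1, 4, 7, 8], [3, 5], [6], [9]].
After inserting 2: P = [[1, 2, 7, 8], [3, 4], [5], [6], [9]].

The final insertion tableau P = [[1, 2, 7, 8], [3, 4], [5], [6], [9]] has shape [4, 2, 1, 1, 1].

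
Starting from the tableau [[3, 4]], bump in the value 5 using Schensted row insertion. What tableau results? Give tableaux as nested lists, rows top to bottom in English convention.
[[3, 4, 5]]

5 is larger than every entry of row 1, so it is appended to row 1. The new tableau is [[3, 4, 5]].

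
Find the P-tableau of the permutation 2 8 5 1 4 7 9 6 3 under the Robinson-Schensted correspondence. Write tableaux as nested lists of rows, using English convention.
P = [[1, 3, 6, 9], [2, 4, 7], [5], [8]]

Insert 2: appended to row 1. P = [[2]].
Insert 8: appended to row 1. P = [[2, 8]].
Insert 5: 5 bumps 8 from row 1; 8 starts row 2. P = [[2, 5], [8]].
Insert 1: 1 bumps 2 from row 1; 2 bumps 8 from row 2; 8 starts row 3. P = [[1, 5], [2], [8]].
Insert 4: 4 bumps 5 from row 1; 5 appends to row 2. P = [[1, 4], [2, 5], [8]].
Insert 7: appended to row 1. P = [[1, 4, 7], [2, 5], [8]].
Insert 9: appended to row 1. P = [[1, 4, 7, 9], [2, 5], [8]].
Insert 6: 6 bumps 7 from row 1; 7 appends to row 2. P = [[1, 4, 6, 9], [2, 5, 7], [8]].
Insert 3: 3 bumps 4 from row 1; 4 bumps 5 from row 2; 5 bumps 8 from row 3; 8 starts row 4. P = [[1, 3, 6, 9], [2, 4, 7], [5], [8]].

So P = [[1, 3, 6, 9], [2, 4, 7], [5], [8]].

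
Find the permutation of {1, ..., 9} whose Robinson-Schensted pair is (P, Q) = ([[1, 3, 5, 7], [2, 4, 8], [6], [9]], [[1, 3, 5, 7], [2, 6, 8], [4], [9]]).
9 2 4 1 6 5 8 7 3

Reverse the RSK construction: for i from n down to 1, find the cell of Q containing i, remove the entry at that cell from P, and reverse-bump it up through P; the value ejected from row 1 is w(i).

Step i=9: Q has 9 at row 4, column 1; remove 9 from row 4 of P and reverse-bump: 9 enters row 3 and ejects 6; 6 enters row 2 and ejects 4; 4 enters row 1 and ejects 3. So w(9) = 3. P is now [[1, 4, 5, 7], [2, 6, 8], [9]].
Step i=8: Q has 8 at row 2, column 3; remove 8 from row 2 of P and reverse-bump: 8 enters row 1 and ejects 7. So w(8) = 7. P is now [[1, 4, 5, 8], [2, 6], [9]].
Step i=7: Q has 7 at row 1, column 4; remove that cell from P, ejecting 8. So w(7) = 8. P is now [[1, 4, 5], [2, 6], [9]].
Step i=6: Q has 6 at row 2, column 2; remove 6 from row 2 of P and reverse-bump: 6 enters row 1 and ejects 5. So w(6) = 5. P is now [[1, 4, 6], [2], [9]].
Step i=5: Q has 5 at row 1, column 3; remove that cell from P, ejecting 6. So w(5) = 6. P is now [[1, 4], [2], [9]].
Step i=4: Q has 4 at row 3, column 1; remove 9 from row 3 of P and reverse-bump: 9 enters row 2 and ejects 2; 2 enters row 1 and ejects 1. So w(4) = 1. P is now [[2, 4], [9]].
Step i=3: Q has 3 at row 1, column 2; remove that cell from P, ejecting 4. So w(3) = 4. P is now [[2], [9]].
Step i=2: Q has 2 at row 2, column 1; remove 9 from row 2 of P and reverse-bump: 9 enters row 1 and ejects 2. So w(2) = 2. P is now [[9]].
Step i=1: Q has 1 at row 1, column 1; remove that cell from P, ejecting 9. So w(1) = 9. P is now [].

So w = 9 2 4 1 6 5 8 7 3.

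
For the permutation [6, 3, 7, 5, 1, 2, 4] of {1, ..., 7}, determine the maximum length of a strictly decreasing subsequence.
3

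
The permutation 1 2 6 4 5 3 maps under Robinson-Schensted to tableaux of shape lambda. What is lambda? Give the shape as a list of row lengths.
[4, 1, 1]

Row-insert each entry into an empty tableau.

After inserting 1: P = [[1]].
After inserting 2: P = [[1, 2]].
After inserting 6: P = [[1, 2, 6]].
After inserting 4: P = [[1, 2, 4], [6]].
After inserting 5: P = [[1, 2, 4, 5], [6]].
After inserting 3: P = [[1, 2, 3, 5], [4], [6]].

The final insertion tableau P = [[1, 2, 3, 5], [4], [6]] has shape [4, 1, 1].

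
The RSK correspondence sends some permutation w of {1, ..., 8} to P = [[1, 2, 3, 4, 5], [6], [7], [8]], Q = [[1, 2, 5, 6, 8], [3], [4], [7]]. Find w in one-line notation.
Reverse RSK: for i = n, n-1, ..., 1, locate i in Q, remove the corresponding corner cell from P, and reverse-bump its entry up through P; the value ejected from row 1 is w(i).

So w = 1 8 7 2 3 6 4 5.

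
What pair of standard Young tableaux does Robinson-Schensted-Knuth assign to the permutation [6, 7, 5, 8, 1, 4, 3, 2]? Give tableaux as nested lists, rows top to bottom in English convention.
Insert each entry of the permutation into P by Schensted row insertion, recording in Q the position of each new cell.

Insert 6: appended to row 1. P = [[6]].
Insert 7: appended to row 1. P = [[6, 7]].
Insert 5: 5 bumps 6 from row 1; 6 starts row 2. P = [[5, 7], [6]].
Insert 8: appended to row 1. P = [[5, 7, 8], [6]].
Insert 1: 1 bumps 5 from row 1; 5 bumps 6 from row 2; 6 starts row 3. P = [[1, 7, 8], [5], [6]].
Insert 4: 4 bumps 7 from row 1; 7 appends to row 2. P = [[1, 4, 8], [5, 7], [6]].
Insert 3: 3 bumps 4 from row 1; 4 bumps 5 from row 2; 5 bumps 6 from row 3; 6 starts row 4. P = [[1, 3, 8], [4, 7], [5], [6]].
Insert 2: 2 bumps 3 from row 1; 3 bumps 4 from row 2; 4 bumps 5 from row 3; 5 bumps 6 from row 4; 6 starts row 5. P = [[1, 2, 8], [3, 7], [4], [5], [6]].

So P = [[1, 2, 8], [3, 7], [4], [5], [6]], Q = [[1, 2, 4], [3, 6], [5], [7], [8]].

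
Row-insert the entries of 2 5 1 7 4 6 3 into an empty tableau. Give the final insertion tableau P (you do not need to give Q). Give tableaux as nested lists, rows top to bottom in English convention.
Insert 2: appended to row 1. P = [[2]].
Insert 5: appended to row 1. P = [[2, 5]].
Insert 1: 1 bumps 2 from row 1; 2 starts row 2. P = [[1, 5], [2]].
Insert 7: appended to row 1. P = [[1, 5, 7], [2]].
Insert 4: 4 bumps 5 from row 1; 5 appends to row 2. P = [[1, 4, 7], [2, 5]].
Insert 6: 6 bumps 7 from row 1; 7 appends to row 2. P = [[1, 4, 6], [2, 5, 7]].
Insert 3: 3 bumps 4 from row 1; 4 bumps 5 from row 2; 5 starts row 3. P = [[1, 3, 6], [2, 4, 7], [5]].

So P = [[1, 3, 6], [2, 4, 7], [5]].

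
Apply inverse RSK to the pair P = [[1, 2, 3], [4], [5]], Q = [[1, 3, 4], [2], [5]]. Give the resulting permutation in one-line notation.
Reverse RSK: for i = n, n-1, ..., 1, locate i in Q, remove the corresponding corner cell from P, and reverse-bump its entry up through P; the value ejected from row 1 is w(i).

So w = 5 1 2 4 3.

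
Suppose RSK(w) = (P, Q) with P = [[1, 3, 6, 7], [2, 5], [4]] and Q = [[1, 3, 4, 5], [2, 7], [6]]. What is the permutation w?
Reverse the RSK construction: for i from n down to 1, find the cell of Q containing i, remove the entry at that cell from P, and reverse-bump it up through P; the value ejected from row 1 is w(i).

Step i=7: Q has 7 at row 2, column 2; remove 5 from row 2 of P and reverse-bump: 5 enters row 1 and ejects 3. So w(7) = 3. P is now [[1, 5, 6, 7], [2], [4]].
Step i=6: Q has 6 at row 3, column 1; remove 4 from row 3 of P and reverse-bump: 4 enters row 2 and ejects 2; 2 enters row 1 and ejects 1. So w(6) = 1. P is now [[2, 5, 6, 7], [4]].
Step i=5: Q has 5 at row 1, column 4; remove that cell from P, ejecting 7. So w(5) = 7. P is now [[2, 5, 6], [4]].
Step i=4: Q has 4 at row 1, column 3; remove that cell from P, ejecting 6. So w(4) = 6. P is now [[2, 5], [4]].
Step i=3: Q has 3 at row 1, column 2; remove that cell from P, ejecting 5. So w(3) = 5. P is now [[2], [4]].
Step i=2: Q has 2 at row 2, column 1; remove 4 from row 2 of P and reverse-bump: 4 enters row 1 and ejects 2. So w(2) = 2. P is now [[4]].
Step i=1: Q has 1 at row 1, column 1; remove that cell from P, ejecting 4. So w(1) = 4. P is now [].

So w = 4 2 5 6 7 1 3.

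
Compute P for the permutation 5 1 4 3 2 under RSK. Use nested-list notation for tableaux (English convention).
P = [[1, 2], [3], [4], [5]]

Insert 5: appended to row 1. P = [[5]].
Insert 1: 1 bumps 5 from row 1; 5 starts row 2. P = [[1], [5]].
Insert 4: appended to row 1. P = [[1, 4], [5]].
Insert 3: 3 bumps 4 from row 1; 4 bumps 5 from row 2; 5 starts row 3. P = [[1, 3], [4], [5]].
Insert 2: 2 bumps 3 from row 1; 3 bumps 4 from row 2; 4 bumps 5 from row 3; 5 starts row 4. P = [[1, 2], [3], [4], [5]].

So P = [[1, 2], [3], [4], [5]].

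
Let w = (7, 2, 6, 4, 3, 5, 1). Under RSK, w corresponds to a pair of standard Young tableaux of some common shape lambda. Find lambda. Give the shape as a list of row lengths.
[3, 1, 1, 1, 1]

RSK row insertion gives P = [[1, 3, 5], [2], [4], [6], [7]], which has shape [3, 1, 1, 1, 1].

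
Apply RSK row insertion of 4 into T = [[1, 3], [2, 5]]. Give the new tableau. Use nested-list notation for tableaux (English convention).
[[1, 3, 4], [2, 5]]

4 is larger than every entry of row 1, so it is appended to row 1. The new tableau is [[1, 3, 4], [2, 5]].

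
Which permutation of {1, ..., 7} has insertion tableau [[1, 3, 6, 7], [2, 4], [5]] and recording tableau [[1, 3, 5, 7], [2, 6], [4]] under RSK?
Reverse the RSK construction: for i from n down to 1, find the cell of Q containing i, remove the entry at that cell from P, and reverse-bump it up through P; the value ejected from row 1 is w(i).

Step i=7: Q has 7 at row 1, column 4; remove that cell from P, ejecting 7. So w(7) = 7. P is now [[1, 3, 6], [2, 4], [5]].
Step i=6: Q has 6 at row 2, column 2; remove 4 from row 2 of P and reverse-bump: 4 enters row 1 and ejects 3. So w(6) = 3. P is now [[1, 4, 6], [2], [5]].
Step i=5: Q has 5 at row 1, column 3; remove that cell from P, ejecting 6. So w(5) = 6. P is now [[1, 4], [2], [5]].
Step i=4: Q has 4 at row 3, column 1; remove 5 from row 3 of P and reverse-bump: 5 enters row 2 and ejects 2; 2 enters row 1 and ejects 1. So w(4) = 1. P is now [[2, 4], [5]].
Step i=3: Q has 3 at row 1, column 2; remove that cell from P, ejecting 4. So w(3) = 4. P is now [[2], [5]].
Step i=2: Q has 2 at row 2, column 1; remove 5 from row 2 of P and reverse-bump: 5 enters row 1 and ejects 2. So w(2) = 2. P is now [[5]].
Step i=1: Q has 1 at row 1, column 1; remove that cell from P, ejecting 5. So w(1) = 5. P is now [].

So w = 5 2 4 1 6 3 7.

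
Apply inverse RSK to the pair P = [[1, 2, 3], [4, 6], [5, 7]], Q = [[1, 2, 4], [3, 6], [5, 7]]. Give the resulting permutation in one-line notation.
1 5 4 7 2 6 3

Reverse the RSK construction: for i from n down to 1, find the cell of Q containing i, remove the entry at that cell from P, and reverse-bump it up through P; the value ejected from row 1 is w(i).

Step i=7: Q has 7 at row 3, column 2; remove 7 from row 3 of P and reverse-bump: 7 enters row 2 and ejects 6; 6 enters row 1 and ejects 3. So w(7) = 3. P is now [[1, 2, 6], [4, 7], [5]].
Step i=6: Q has 6 at row 2, column 2; remove 7 from row 2 of P and reverse-bump: 7 enters row 1 and ejects 6. So w(6) = 6. P is now [[1, 2, 7], [4], [5]].
Step i=5: Q has 5 at row 3, column 1; remove 5 from row 3 of P and reverse-bump: 5 enters row 2 and ejects 4; 4 enters row 1 and ejects 2. So w(5) = 2. P is now [[1, 4, 7], [5]].
Step i=4: Q has 4 at row 1, column 3; remove that cell from P, ejecting 7. So w(4) = 7. P is now [[1, 4], [5]].
Step i=3: Q has 3 at row 2, column 1; remove 5 from row 2 of P and reverse-bump: 5 enters row 1 and ejects 4. So w(3) = 4. P is now [[1, 5]].
Step i=2: Q has 2 at row 1, column 2; remove that cell from P, ejecting 5. So w(2) = 5. P is now [[1]].
Step i=1: Q has 1 at row 1, column 1; remove that cell from P, ejecting 1. So w(1) = 1. P is now [].

So w = 1 5 4 7 2 6 3.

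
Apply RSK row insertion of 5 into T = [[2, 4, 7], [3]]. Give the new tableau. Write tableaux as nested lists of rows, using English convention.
[[2, 4, 5], [3, 7]]

In row 1, 5 replaces 7 (the leftmost entry greater than 5); 7 is bumped to row 2. 7 is appended to row 2. The new tableau is [[2, 4, 5], [3, 7]].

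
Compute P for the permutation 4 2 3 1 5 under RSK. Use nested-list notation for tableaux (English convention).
Insert 4: appended to row 1. P = [[4]].
Insert 2: 2 bumps 4 from row 1; 4 starts row 2. P = [[2], [4]].
Insert 3: appended to row 1. P = [[2, 3], [4]].
Insert 1: 1 bumps 2 from row 1; 2 bumps 4 from row 2; 4 starts row 3. P = [[1, 3], [2], [4]].
Insert 5: appended to row 1. P = [[1, 3, 5], [2], [4]].

So P = [[1, 3, 5], [2], [4]].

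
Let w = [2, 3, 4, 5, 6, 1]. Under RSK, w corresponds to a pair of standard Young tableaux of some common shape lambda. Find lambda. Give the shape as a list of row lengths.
[5, 1]

Row-insert each entry into an empty tableau.

After inserting 2: P = [[2]].
After inserting 3: P = [[2, 3]].
After inserting 4: P = [[2, 3, 4]].
After inserting 5: P = [[2, 3, 4, 5]].
After inserting 6: P = [[2, 3, 4, 5, 6]].
After inserting 1: P = [[1, 3, 4, 5, 6], [2]].

The final insertion tableau P = [[1, 3, 4, 5, 6], [2]] has shape [5, 1].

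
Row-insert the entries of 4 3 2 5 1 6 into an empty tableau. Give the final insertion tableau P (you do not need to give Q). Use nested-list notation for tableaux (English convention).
P = [[1, 5, 6], [2], [3], [4]]

Insert 4: appended to row 1. P = [[4]].
Insert 3: 3 bumps 4 from row 1; 4 starts row 2. P = [[3], [4]].
Insert 2: 2 bumps 3 from row 1; 3 bumps 4 from row 2; 4 starts row 3. P = [[2], [3], [4]].
Insert 5: appended to row 1. P = [[2, 5], [3], [4]].
Insert 1: 1 bumps 2 from row 1; 2 bumps 3 from row 2; 3 bumps 4 from row 3; 4 starts row 4. P = [[1, 5], [2], [3], [4]].
Insert 6: appended to row 1. P = [[1, 5, 6], [2], [3], [4]].

So P = [[1, 5, 6], [2], [3], [4]].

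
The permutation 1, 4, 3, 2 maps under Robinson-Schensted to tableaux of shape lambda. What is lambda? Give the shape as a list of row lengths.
Row-insert each entry into an empty tableau.

After inserting 1: P = [[1]].
After inserting 4: P = [[1, 4]].
After inserting 3: P = [[1, 3], [4]].
After inserting 2: P = [[1, 2], [3], [4]].

The final insertion tableau P = [[1, 2], [3], [4]] has shape [2, 1, 1].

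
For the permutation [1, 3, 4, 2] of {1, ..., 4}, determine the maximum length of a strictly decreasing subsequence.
2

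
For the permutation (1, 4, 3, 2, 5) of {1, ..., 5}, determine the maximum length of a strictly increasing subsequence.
3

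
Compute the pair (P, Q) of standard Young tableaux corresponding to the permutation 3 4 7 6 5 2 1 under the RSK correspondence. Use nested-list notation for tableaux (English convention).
P = [[1, 4, 5], [2], [3], [6], [7]], Q = [[1, 2, 3], [4], [5], [6], [7]]

Insert each entry of the permutation into P by Schensted row insertion, recording in Q the position of each new cell.

Insert 3: appended to row 1. P = [[3]].
Insert 4: appended to row 1. P = [[3, 4]].
Insert 7: appended to row 1. P = [[3, 4, 7]].
Insert 6: 6 bumps 7 from row 1; 7 starts row 2. P = [[3, 4, 6], [7]].
Insert 5: 5 bumps 6 from row 1; 6 bumps 7 from row 2; 7 starts row 3. P = [[3, 4, 5], [6], [7]].
Insert 2: 2 bumps 3 from row 1; 3 bumps 6 from row 2; 6 bumps 7 from row 3; 7 starts row 4. P = [[2, 4, 5], [3], [6], [7]].
Insert 1: 1 bumps 2 from row 1; 2 bumps 3 from row 2; 3 bumps 6 from row 3; 6 bumps 7 from row 4; 7 starts row 5. P = [[1, 4, 5], [2], [3], [6], [7]].

So P = [[1, 4, 5], [2], [3], [6], [7]], Q = [[1, 2, 3], [4], [5], [6], [7]].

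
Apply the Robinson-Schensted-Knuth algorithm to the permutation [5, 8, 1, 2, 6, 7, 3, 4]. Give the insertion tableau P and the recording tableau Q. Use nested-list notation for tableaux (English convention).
Insert each entry of the permutation into P by Schensted row insertion, recording in Q the position of each new cell.

Insert 5: appended to row 1. P = [[5]].
Insert 8: appended to row 1. P = [[5, 8]].
Insert 1: 1 bumps 5 from row 1; 5 starts row 2. P = [[1, 8], [5]].
Insert 2: 2 bumps 8 from row 1; 8 appends to row 2. P = [[1, 2], [5, 8]].
Insert 6: appended to row 1. P = [[1, 2, 6], [5, 8]].
Insert 7: appended to row 1. P = [[1, 2, 6, 7], [5, 8]].
Insert 3: 3 bumps 6 from row 1; 6 bumps 8 from row 2; 8 starts row 3. P = [[1, 2, 3, 7], [5, 6], [8]].
Insert 4: 4 bumps 7 from row 1; 7 appends to row 2. P = [[1, 2, 3, 4], [5, 6, 7], [8]].

So P = [[1, 2, 3, 4], [5, 6, 7], [8]], Q = [[1, 2, 5, 6], [3, 4, 8], [7]].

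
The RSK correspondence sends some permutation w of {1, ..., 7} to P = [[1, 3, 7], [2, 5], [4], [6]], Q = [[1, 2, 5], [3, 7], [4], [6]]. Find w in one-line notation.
Reverse the RSK construction: for i from n down to 1, find the cell of Q containing i, remove the entry at that cell from P, and reverse-bump it up through P; the value ejected from row 1 is w(i).

Step i=7: Q has 7 at row 2, column 2; remove 5 from row 2 of P and reverse-bump: 5 enters row 1 and ejects 3. So w(7) = 3. P is now [[1, 5, 7], [2], [4], [6]].
Step i=6: Q has 6 at row 4, column 1; remove 6 from row 4 of P and reverse-bump: 6 enters row 3 and ejects 4; 4 enters row 2 and ejects 2; 2 enters row 1 and ejects 1. So w(6) = 1. P is now [[2, 5, 7], [4], [6]].
Step i=5: Q has 5 at row 1, column 3; remove that cell from P, ejecting 7. So w(5) = 7. P is now [[2, 5], [4], [6]].
Step i=4: Q has 4 at row 3, column 1; remove 6 from row 3 of P and reverse-bump: 6 enters row 2 and ejects 4; 4 enters row 1 and ejects 2. So w(4) = 2. P is now [[4, 5], [6]].
Step i=3: Q has 3 at row 2, column 1; remove 6 from row 2 of P and reverse-bump: 6 enters row 1 and ejects 5. So w(3) = 5. P is now [[4, 6]].
Step i=2: Q has 2 at row 1, column 2; remove that cell from P, ejecting 6. So w(2) = 6. P is now [[4]].
Step i=1: Q has 1 at row 1, column 1; remove that cell from P, ejecting 4. So w(1) = 4. P is now [].

So w = 4 6 5 2 7 1 3.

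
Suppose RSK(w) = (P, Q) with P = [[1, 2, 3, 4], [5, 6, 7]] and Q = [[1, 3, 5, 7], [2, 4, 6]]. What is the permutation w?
Reverse the RSK construction: for i from n down to 1, find the cell of Q containing i, remove the entry at that cell from P, and reverse-bump it up through P; the value ejected from row 1 is w(i).

Step i=7: Q has 7 at row 1, column 4; remove that cell from P, ejecting 4. So w(7) = 4. P is now [[1, 2, 3], [5, 6, 7]].
Step i=6: Q has 6 at row 2, column 3; remove 7 from row 2 of P and reverse-bump: 7 enters row 1 and ejects 3. So w(6) = 3. P is now [[1, 2, 7], [5, 6]].
Step i=5: Q has 5 at row 1, column 3; remove that cell from P, ejecting 7. So w(5) = 7. P is now [[1, 2], [5, 6]].
Step i=4: Q has 4 at row 2, column 2; remove 6 from row 2 of P and reverse-bump: 6 enters row 1 and ejects 2. So w(4) = 2. P is now [[1, 6], [5]].
Step i=3: Q has 3 at row 1, column 2; remove that cell from P, ejecting 6. So w(3) = 6. P is now [[1], [5]].
Step i=2: Q has 2 at row 2, column 1; remove 5 from row 2 of P and reverse-bump: 5 enters row 1 and ejects 1. So w(2) = 1. P is now [[5]].
Step i=1: Q has 1 at row 1, column 1; remove that cell from P, ejecting 5. So w(1) = 5. P is now [].

So w = 5 1 6 2 7 3 4.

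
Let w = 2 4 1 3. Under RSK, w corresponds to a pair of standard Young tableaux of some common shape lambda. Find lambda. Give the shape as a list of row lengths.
Row-insert each entry into an empty tableau.

After inserting 2: P = [[2]].
After inserting 4: P = [[2, 4]].
After inserting 1: P = [[1, 4], [2]].
After inserting 3: P = [[1, 3], [2, 4]].

The final insertion tableau P = [[1, 3], [2, 4]] has shape [2, 2].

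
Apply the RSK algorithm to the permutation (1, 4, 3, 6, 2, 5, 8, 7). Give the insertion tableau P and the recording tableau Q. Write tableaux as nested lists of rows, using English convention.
Insert each entry of the permutation into P by Schensted row insertion, recording in Q the position of each new cell.

Insert 1: appended to row 1. P = [[1]], Q = [[1]].
Insert 4: appended to row 1. P = [[1, 4]], Q = [[1, 2]].
Insert 3: 3 bumps 4 from row 1; 4 starts row 2. P = [[1, 3], [4]], Q = [[1, 2], [3]].
Insert 6: appended to row 1. P = [[1, 3, 6], [4]], Q = [[1, 2, 4], [3]].
Insert 2: 2 bumps 3 from row 1; 3 bumps 4 from row 2; 4 starts row 3. P = [[1, 2, 6], [3], [4]], Q = [[1, 2, 4], [3], [5]].
Insert 5: 5 bumps 6 from row 1; 6 appends to row 2. P = [[1, 2, 5], [3, 6], [4]], Q = [[1, 2, 4], [3, 6], [5]].
Insert 8: appended to row 1. P = [[1, 2, 5, 8], [3, 6], [4]], Q = [[1, 2, 4, 7], [3, 6], [5]].
Insert 7: 7 bumps 8 from row 1; 8 appends to row 2. P = [[1, 2, 5, 7], [3, 6, 8], [4]], Q = [[1, 2, 4, 7], [3, 6, 8], [5]].

So P = [[1, 2, 5, 7], [3, 6, 8], [4]], Q = [[1, 2, 4, 7], [3, 6, 8], [5]].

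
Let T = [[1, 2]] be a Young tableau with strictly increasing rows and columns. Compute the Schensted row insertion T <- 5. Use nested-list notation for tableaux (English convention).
5 is larger than every entry of row 1, so it is appended to row 1. The new tableau is [[1, 2, 5]].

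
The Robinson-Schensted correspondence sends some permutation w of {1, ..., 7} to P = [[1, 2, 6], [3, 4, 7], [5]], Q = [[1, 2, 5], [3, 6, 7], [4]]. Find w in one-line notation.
Reverse the RSK construction: for i from n down to 1, find the cell of Q containing i, remove the entry at that cell from P, and reverse-bump it up through P; the value ejected from row 1 is w(i).

Step i=7: Q has 7 at row 2, column 3; remove 7 from row 2 of P and reverse-bump: 7 enters row 1 and ejects 6. So w(7) = 6. P is now [[1, 2, 7], [3, 4], [5]].
Step i=6: Q has 6 at row 2, column 2; remove 4 from row 2 of P and reverse-bump: 4 enters row 1 and ejects 2. So w(6) = 2. P is now [[1, 4, 7], [3], [5]].
Step i=5: Q has 5 at row 1, column 3; remove that cell from P, ejecting 7. So w(5) = 7. P is now [[1, 4], [3], [5]].
Step i=4: Q has 4 at row 3, column 1; remove 5 from row 3 of P and reverse-bump: 5 enters row 2 and ejects 3; 3 enters row 1 and ejects 1. So w(4) = 1. P is now [[3, 4], [5]].
Step i=3: Q has 3 at row 2, column 1; remove 5 from row 2 of P and reverse-bump: 5 enters row 1 and ejects 4. So w(3) = 4. P is now [[3, 5]].
Step i=2: Q has 2 at row 1, column 2; remove that cell from P, ejecting 5. So w(2) = 5. P is now [[3]].
Step i=1: Q has 1 at row 1, column 1; remove that cell from P, ejecting 3. So w(1) = 3. P is now [].

So w = 3 5 4 1 7 2 6.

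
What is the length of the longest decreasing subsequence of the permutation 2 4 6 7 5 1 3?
3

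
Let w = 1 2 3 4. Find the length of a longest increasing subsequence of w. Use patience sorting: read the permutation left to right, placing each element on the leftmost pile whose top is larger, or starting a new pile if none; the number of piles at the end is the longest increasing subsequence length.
4

1: new pile. tops = [1]
2: new pile. tops = [1, 2]
3: new pile. tops = [1, 2, 3]
4: new pile. tops = [1, 2, 3, 4]

4 piles, so the longest increasing subsequence has length 4.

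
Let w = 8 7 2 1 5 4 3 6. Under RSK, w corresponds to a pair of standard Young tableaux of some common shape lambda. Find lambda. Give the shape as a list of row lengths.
Row-insert each entry into an empty tableau.

After inserting 8: P = [[8]].
After inserting 7: P = [[7], [8]].
After inserting 2: P = [[2], [7], [8]].
After inserting 1: P = [[1], [2], [7], [8]].
After inserting 5: P = [[1, 5], [2], [7], [8]].
After inserting 4: P = [[1, 4], [2, 5], [7], [8]].
After inserting 3: P = [[1, 3], [2, 4], [5], [7], [8]].
After inserting 6: P = [[1, 3, 6], [2, 4], [5], [7], [8]].

The final insertion tableau P = [[1, 3, 6], [2, 4], [5], [7], [8]] has shape [3, 2, 1, 1, 1].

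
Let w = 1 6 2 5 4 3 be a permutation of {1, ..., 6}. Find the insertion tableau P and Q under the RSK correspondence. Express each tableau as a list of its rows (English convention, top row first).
P = [[1, 2, 3], [4], [5], [6]], Q = [[1, 2, 4], [3], [5], [6]]

Insert each entry of the permutation into P by Schensted row insertion, recording in Q the position of each new cell.

Insert 1: appended to row 1. P = [[1]].
Insert 6: appended to row 1. P = [[1, 6]].
Insert 2: 2 bumps 6 from row 1; 6 starts row 2. P = [[1, 2], [6]].
Insert 5: appended to row 1. P = [[1, 2, 5], [6]].
Insert 4: 4 bumps 5 from row 1; 5 bumps 6 from row 2; 6 starts row 3. P = [[1, 2, 4], [5], [6]].
Insert 3: 3 bumps 4 from row 1; 4 bumps 5 from row 2; 5 bumps 6 from row 3; 6 starts row 4. P = [[1, 2, 3], [4], [5], [6]].

So P = [[1, 2, 3], [4], [5], [6]], Q = [[1, 2, 4], [3], [5], [6]].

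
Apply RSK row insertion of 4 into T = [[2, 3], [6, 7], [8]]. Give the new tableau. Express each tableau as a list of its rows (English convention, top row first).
[[2, 3, 4], [6, 7], [8]]

4 is larger than every entry of row 1, so it is appended to row 1. The new tableau is [[2, 3, 4], [6, 7], [8]].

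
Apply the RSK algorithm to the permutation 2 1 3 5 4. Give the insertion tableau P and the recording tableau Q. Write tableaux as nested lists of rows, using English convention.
Insert each entry of the permutation into P by Schensted row insertion, recording in Q the position of each new cell.

After inserting 2: P = [[2]].
After inserting 1: P = [[1], [2]].
After inserting 3: P = [[1, 3], [2]].
After inserting 5: P = [[1, 3, 5], [2]].
After inserting 4: P = [[1, 3, 4], [2, 5]].

So P = [[1, 3, 4], [2, 5]], Q = [[1, 3, 4], [2, 5]].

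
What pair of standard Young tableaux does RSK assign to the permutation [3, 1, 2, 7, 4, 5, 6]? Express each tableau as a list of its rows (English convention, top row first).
Insert each entry of the permutation into P by Schensted row insertion, recording in Q the position of each new cell.

Insert 3: appended to row 1. P = [[3]].
Insert 1: 1 bumps 3 from row 1; 3 starts row 2. P = [[1], [3]].
Insert 2: appended to row 1. P = [[1, 2], [3]].
Insert 7: appended to row 1. P = [[1, 2, 7], [3]].
Insert 4: 4 bumps 7 from row 1; 7 appends to row 2. P = [[1, 2, 4], [3, 7]].
Insert 5: appended to row 1. P = [[1, 2, 4, 5], [3, 7]].
Insert 6: appended to row 1. P = [[1, 2, 4, 5, 6], [3, 7]].

So P = [[1, 2, 4, 5, 6], [3, 7]], Q = [[1, 3, 4, 6, 7], [2, 5]].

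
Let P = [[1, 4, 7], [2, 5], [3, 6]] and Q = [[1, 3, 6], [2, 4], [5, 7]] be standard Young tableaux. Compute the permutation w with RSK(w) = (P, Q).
3 2 6 5 1 7 4

Reverse RSK: for i = n, n-1, ..., 1, locate i in Q, remove the corresponding corner cell from P, and reverse-bump its entry up through P; the value ejected from row 1 is w(i).

So w = 3 2 6 5 1 7 4.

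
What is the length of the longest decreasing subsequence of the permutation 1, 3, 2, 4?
2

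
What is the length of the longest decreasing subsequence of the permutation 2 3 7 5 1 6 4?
3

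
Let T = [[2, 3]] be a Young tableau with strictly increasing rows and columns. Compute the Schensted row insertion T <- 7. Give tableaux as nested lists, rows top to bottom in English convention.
[[2, 3, 7]]

7 is larger than every entry of row 1, so it is appended to row 1. The new tableau is [[2, 3, 7]].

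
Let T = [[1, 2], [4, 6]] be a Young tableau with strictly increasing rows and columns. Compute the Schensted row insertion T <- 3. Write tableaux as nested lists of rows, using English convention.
[[1, 2, 3], [4, 6]]

3 is larger than every entry of row 1, so it is appended to row 1. The new tableau is [[1, 2, 3], [4, 6]].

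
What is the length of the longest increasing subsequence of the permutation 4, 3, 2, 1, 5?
2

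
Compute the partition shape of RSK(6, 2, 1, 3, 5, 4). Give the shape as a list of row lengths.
[3, 2, 1]

Row-insert each entry into an empty tableau.

After inserting 6: P = [[6]].
After inserting 2: P = [[2], [6]].
After inserting 1: P = [[1], [2], [6]].
After inserting 3: P = [[1, 3], [2], [6]].
After inserting 5: P = [[1, 3, 5], [2], [6]].
After inserting 4: P = [[1, 3, 4], [2, 5], [6]].

The final insertion tableau P = [[1, 3, 4], [2, 5], [6]] has shape [3, 2, 1].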